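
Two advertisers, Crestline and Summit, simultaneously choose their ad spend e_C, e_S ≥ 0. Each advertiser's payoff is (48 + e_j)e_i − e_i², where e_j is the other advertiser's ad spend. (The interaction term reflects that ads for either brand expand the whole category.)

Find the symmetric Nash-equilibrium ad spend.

Crestline's payoff is (48 + e_S)e_C − e_C².
∂π/∂e_C = 48 + e_S − 2e_C = 0, so e_C = 24 + 0.5e_S.
Setting e_C = e_S in the reaction function: e_C = 24 + 0.5e_C, so e_C = 24 / 0.5 = 48.

48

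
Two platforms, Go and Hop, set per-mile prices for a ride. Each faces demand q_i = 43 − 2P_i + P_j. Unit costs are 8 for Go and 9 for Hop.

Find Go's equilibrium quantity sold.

Go's profit: π = (P_{Go} − 8)(43 − 2P_{Go} + P_{Hop}).
∂π/∂P_{Go} = 59 − 4P_{Go} + P_{Hop} = 0 ⇒ P_{Go} = 14.75 + 0.25P_{Hop}.
Similarly P_{Hop} = 15.25 + 0.25P_{Go}.
Substituting the second reaction function into the first: P_{Go} = 14.75 + 0.25(15.25 + 0.25P_{Go}), which gives 0.9375P_{Go} = 18.5625 ⇒ P_{Go} = 19.8.
Then P_{Hop} = 15.25 + 0.25·19.8 = 20.2.
q_{Go} = 43 − 2·19.8 + 20.2 = 23.6.

23.6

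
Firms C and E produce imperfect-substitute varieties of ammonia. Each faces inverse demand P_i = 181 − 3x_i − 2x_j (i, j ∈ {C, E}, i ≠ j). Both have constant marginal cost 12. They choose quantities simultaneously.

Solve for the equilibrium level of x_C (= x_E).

21.125

Firm C's profit: π = x_C(181 − 3x_C − 2x_E) − 12x_C.
∂π/∂x_C = 169 − 6x_C − 2x_E = 0 ⇒ x_C = 169/6 − (1/3)x_E.
By symmetry x_E = x_C; substituting into the reaction function, (4/3)x_C = 169/6 and x_C = 21.125.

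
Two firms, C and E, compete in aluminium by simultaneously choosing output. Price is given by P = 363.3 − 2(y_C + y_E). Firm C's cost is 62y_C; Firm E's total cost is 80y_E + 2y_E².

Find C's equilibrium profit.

8672.445

Firm C's profit: π = y_C(363.3 − 2(y_C + y_E)) − 62y_C.
∂π/∂y_C = 301.3 − 4y_C − 2y_E = 0, so y_C = 75.325 − 0.5y_E.
For E: ∂π/∂y_E = 283.3 − 8y_E − 2y_C = 0 ⇒ y_E = 35.4125 − 0.25y_C.
Plugging y_E into C's best response: y_C = 75.325 − 0.5(35.4125 − 0.25y_C) ⇒ 0.875y_C = 9219/160, so y_C = 65.85.
Then y_E = 35.4125 − 0.25·65.85 = 18.95.
Price P = 363.3 − 2·84.8 = 193.7.
C's profit: (193.7 − 62)·65.85 = 8672.445.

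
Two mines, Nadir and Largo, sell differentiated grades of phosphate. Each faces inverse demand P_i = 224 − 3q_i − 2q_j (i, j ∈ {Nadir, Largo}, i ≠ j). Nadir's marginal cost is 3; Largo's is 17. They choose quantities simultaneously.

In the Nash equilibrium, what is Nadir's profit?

2436.75

Mine Nadir's profit: π = q_{Nadir}(224 − 3q_{Nadir} − 2q_{Largo}) − 3q_{Nadir}.
∂π/∂q_{Nadir} = 221 − 6q_{Nadir} − 2q_{Largo} = 0 ⇒ q_{Nadir} = 221/6 − (1/3)q_{Largo}.
Similarly q_{Largo} = 34.5 − (1/3)q_{Nadir}.
Substituting the second reaction function into the first: q_{Nadir} = 221/6 − (1/3)(34.5 − (1/3)q_{Nadir}), which gives (8/9)q_{Nadir} = 76/3 ⇒ q_{Nadir} = 28.5.
Then q_{Largo} = 34.5 − (1/3)·28.5 = 25.
P_{Nadir} = 224 − 3·28.5 − 2·25 = 88.5.
Profit = (88.5 − 3)·28.5 = 2436.75.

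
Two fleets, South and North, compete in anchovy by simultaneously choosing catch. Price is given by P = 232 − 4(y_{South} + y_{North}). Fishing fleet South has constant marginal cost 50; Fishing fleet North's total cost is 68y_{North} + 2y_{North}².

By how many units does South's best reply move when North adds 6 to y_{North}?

-3

Fishing fleet South's profit: π = y_{South}(232 − 4(y_{South} + y_{North})) − 50y_{South}.
∂π/∂y_{South} = 182 − 8y_{South} − 4y_{North} = 0, so y_{South} = 22.75 − 0.5y_{North}.
The reaction-function slope is −0.5, so a 6-unit rise in y_{North} moves y_{South} by −0.5 × 6 = −3. South's best response falls — the actions are strategic substitutes.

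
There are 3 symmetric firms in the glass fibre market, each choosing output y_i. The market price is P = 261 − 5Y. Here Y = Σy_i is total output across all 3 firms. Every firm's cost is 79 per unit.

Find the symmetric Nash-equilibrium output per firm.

9.1

A representative firm's profit is π_i = y_i(261 − 5Y) − 79y_i, with Y = y_i + Σ_{j≠i} y_j.
First-order condition: 182 − 10y_i − 5Σ_{j≠i} y_j = 0.
With identical firms, set every y_j = y: then 182 − 10y − 10y = 0, i.e. y = 182/20 = 9.1.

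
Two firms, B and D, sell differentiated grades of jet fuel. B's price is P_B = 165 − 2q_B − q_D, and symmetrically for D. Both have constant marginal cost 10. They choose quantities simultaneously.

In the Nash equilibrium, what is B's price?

72

Firm B's profit: π = q_B(165 − 2q_B − q_D) − 10q_B.
∂π/∂q_B = 155 − 4q_B − q_D = 0 ⇒ q_B = 38.75 − 0.25q_D.
The game is symmetric, so in equilibrium q_D = q_B: the reaction function gives 1.25q_B = 38.75, hence q_B = 31.
P_B = 165 − 2·31 − 31 = 72.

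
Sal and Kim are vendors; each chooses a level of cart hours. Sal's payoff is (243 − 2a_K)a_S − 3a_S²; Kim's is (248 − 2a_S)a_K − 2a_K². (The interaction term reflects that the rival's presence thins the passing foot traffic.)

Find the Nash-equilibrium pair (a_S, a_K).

Expanding Sal's payoff: 243a_S − 2a_Ka_S − 3a_S².
∂π/∂a_S = 243 − 2a_K − 6a_S = 0, so a_S = 40.5 − (1/3)a_K.
Likewise for Kim: a_K = 62 − 0.5a_S.
Solving the two reaction functions simultaneously: (1 − (−1/3)(−0.5))a_S = 40.5 − (1/3)·62, so (5/6)a_S = 119/6 and a_S = 23.8.
Then a_K = 62 − 0.5·23.8 = 50.1.

23.8, 50.1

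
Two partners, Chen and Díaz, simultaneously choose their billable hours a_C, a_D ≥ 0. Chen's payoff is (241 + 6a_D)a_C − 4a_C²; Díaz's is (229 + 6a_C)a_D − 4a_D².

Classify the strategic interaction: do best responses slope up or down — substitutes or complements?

strategic complements

Expanding Chen's payoff: 241a_C + 6a_Da_C − 4a_C².
∂π/∂a_C = 241 + 6a_D − 8a_C = 0, so a_C = 30.125 + 0.75a_D.
The best-response slope da_C/da_D = 0.75 > 0: the reaction function is upward-sloping, so the choices are strategic complements.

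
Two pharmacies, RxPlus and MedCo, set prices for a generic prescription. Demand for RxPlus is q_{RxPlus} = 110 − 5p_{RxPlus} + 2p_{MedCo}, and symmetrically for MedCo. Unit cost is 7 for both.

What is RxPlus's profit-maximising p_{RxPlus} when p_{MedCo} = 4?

RxPlus's profit: π = (p_{RxPlus} − 7)(110 − 5p_{RxPlus} + 2p_{MedCo}).
∂π/∂p_{RxPlus} = 145 − 10p_{RxPlus} + 2p_{MedCo} = 0 ⇒ p_{RxPlus} = 14.5 + 0.2p_{MedCo}.
At p_{MedCo} = 4: p_{RxPlus} = 14.5 + 0.2·4 = 15.3.

15.3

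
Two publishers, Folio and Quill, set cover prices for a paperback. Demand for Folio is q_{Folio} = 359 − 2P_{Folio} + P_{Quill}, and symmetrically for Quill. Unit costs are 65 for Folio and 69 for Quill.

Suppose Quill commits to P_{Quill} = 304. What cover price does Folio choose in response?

Folio's profit: π = (P_{Folio} − 65)(359 − 2P_{Folio} + P_{Quill}).
∂π/∂P_{Folio} = 489 − 4P_{Folio} + P_{Quill} = 0 ⇒ P_{Folio} = 122.25 + 0.25P_{Quill}.
At P_{Quill} = 304: P_{Folio} = 122.25 + 0.25·304 = 198.25.

198.25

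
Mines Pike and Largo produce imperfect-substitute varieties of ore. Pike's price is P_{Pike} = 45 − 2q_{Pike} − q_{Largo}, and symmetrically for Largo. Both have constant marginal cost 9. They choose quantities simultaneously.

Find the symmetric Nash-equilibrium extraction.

7.2

Mine Pike's profit: π = q_{Pike}(45 − 2q_{Pike} − q_{Largo}) − 9q_{Pike}.
∂π/∂q_{Pike} = 36 − 4q_{Pike} − q_{Largo} = 0 ⇒ q_{Pike} = 9 − 0.25q_{Largo}.
The game is symmetric, so in equilibrium q_{Largo} = q_{Pike}: the reaction function gives 1.25q_{Pike} = 9, hence q_{Pike} = 7.2.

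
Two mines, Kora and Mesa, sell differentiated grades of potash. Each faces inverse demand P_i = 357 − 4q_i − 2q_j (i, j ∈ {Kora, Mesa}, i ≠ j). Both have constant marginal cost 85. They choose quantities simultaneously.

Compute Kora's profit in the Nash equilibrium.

2959.36

Mine Kora's profit: π = q_{Kora}(357 − 4q_{Kora} − 2q_{Mesa}) − 85q_{Kora}.
∂π/∂q_{Kora} = 272 − 8q_{Kora} − 2q_{Mesa} = 0 ⇒ q_{Kora} = 34 − 0.25q_{Mesa}.
The game is symmetric, so in equilibrium q_{Mesa} = q_{Kora}: the reaction function gives 1.25q_{Kora} = 34, hence q_{Kora} = 27.2.
P_{Kora} = 357 − 4·27.2 − 2·27.2 = 193.8.
Profit = (193.8 − 85)·27.2 = 2959.36.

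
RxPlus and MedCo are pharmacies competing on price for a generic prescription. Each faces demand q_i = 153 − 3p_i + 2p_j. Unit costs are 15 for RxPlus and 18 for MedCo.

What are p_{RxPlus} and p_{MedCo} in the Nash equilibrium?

RxPlus's profit: π = (p_{RxPlus} − 15)(153 − 3p_{RxPlus} + 2p_{MedCo}).
∂π/∂p_{RxPlus} = 198 − 6p_{RxPlus} + 2p_{MedCo} = 0 ⇒ p_{RxPlus} = 33 + (1/3)p_{MedCo}.
Similarly p_{MedCo} = 34.5 + (1/3)p_{RxPlus}.
Substituting the second reaction function into the first: p_{RxPlus} = 33 + (1/3)(34.5 + (1/3)p_{RxPlus}), which gives (8/9)p_{RxPlus} = 44.5 ⇒ p_{RxPlus} = 50.0625.
Then p_{MedCo} = 34.5 + (1/3)·50.0625 = 51.1875.

50.0625, 51.1875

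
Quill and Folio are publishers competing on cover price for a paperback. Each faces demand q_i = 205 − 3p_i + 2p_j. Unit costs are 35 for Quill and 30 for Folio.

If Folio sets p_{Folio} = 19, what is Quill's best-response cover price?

58

Quill's profit: π = (p_{Quill} − 35)(205 − 3p_{Quill} + 2p_{Folio}).
∂π/∂p_{Quill} = 310 − 6p_{Quill} + 2p_{Folio} = 0 ⇒ p_{Quill} = 155/3 + (1/3)p_{Folio}.
At p_{Folio} = 19: p_{Quill} = 155/3 + (1/3)·19 = 58.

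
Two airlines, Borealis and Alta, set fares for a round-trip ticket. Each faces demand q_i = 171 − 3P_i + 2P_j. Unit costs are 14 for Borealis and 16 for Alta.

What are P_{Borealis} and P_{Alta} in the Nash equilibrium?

Borealis's profit: π = (P_{Borealis} − 14)(171 − 3P_{Borealis} + 2P_{Alta}).
∂π/∂P_{Borealis} = 213 − 6P_{Borealis} + 2P_{Alta} = 0 ⇒ P_{Borealis} = 35.5 + (1/3)P_{Alta}.
Similarly P_{Alta} = 36.5 + (1/3)P_{Borealis}.
Substituting the second reaction function into the first: P_{Borealis} = 35.5 + (1/3)(36.5 + (1/3)P_{Borealis}), which gives (8/9)P_{Borealis} = 143/3 ⇒ P_{Borealis} = 53.625.
Then P_{Alta} = 36.5 + (1/3)·53.625 = 54.375.

53.625, 54.375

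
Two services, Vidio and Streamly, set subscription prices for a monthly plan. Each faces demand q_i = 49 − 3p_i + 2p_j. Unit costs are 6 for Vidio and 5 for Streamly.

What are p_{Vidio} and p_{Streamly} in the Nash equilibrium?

16.5625, 16.1875

Vidio's profit: π = (p_{Vidio} − 6)(49 − 3p_{Vidio} + 2p_{Streamly}).
∂π/∂p_{Vidio} = 67 − 6p_{Vidio} + 2p_{Streamly} = 0 ⇒ p_{Vidio} = 67/6 + (1/3)p_{Streamly}.
Similarly p_{Streamly} = 32/3 + (1/3)p_{Vidio}.
Plugging p_{Streamly} into Vidio's best response: p_{Vidio} = 67/6 + (1/3)(32/3 + (1/3)p_{Vidio}) ⇒ (8/9)p_{Vidio} = 265/18, so p_{Vidio} = 16.5625.
Then p_{Streamly} = 32/3 + (1/3)·16.5625 = 16.1875.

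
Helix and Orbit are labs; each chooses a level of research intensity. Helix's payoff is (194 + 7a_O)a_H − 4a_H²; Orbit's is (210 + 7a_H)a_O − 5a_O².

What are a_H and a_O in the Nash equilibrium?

110, 98

Expanding Helix's payoff: 194a_H + 7a_Oa_H − 4a_H².
∂π/∂a_H = 194 + 7a_O − 8a_H = 0, so a_H = 24.25 + 0.875a_O.
Likewise for Orbit: a_O = 21 + 0.7a_H.
Solving the two reaction functions simultaneously: (1 − (0.875)(0.7))a_H = 24.25 + 0.875·21, so 0.3875a_H = 42.625 and a_H = 110.
Then a_O = 21 + 0.7·110 = 98.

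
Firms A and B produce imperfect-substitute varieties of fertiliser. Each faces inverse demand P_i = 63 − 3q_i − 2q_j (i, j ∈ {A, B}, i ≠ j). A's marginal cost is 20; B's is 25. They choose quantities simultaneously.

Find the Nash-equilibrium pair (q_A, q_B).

5.6875, 4.4375

Firm A's profit: π = q_A(63 − 3q_A − 2q_B) − 20q_A.
∂π/∂q_A = 43 − 6q_A − 2q_B = 0 ⇒ q_A = 43/6 − (1/3)q_B.
Similarly q_B = 19/3 − (1/3)q_A.
Solving the two reaction functions simultaneously: (1 − (−1/3)(−1/3))q_A = 43/6 − (1/3)·(19/3), so (8/9)q_A = 91/18 and q_A = 5.6875.
Then q_B = 19/3 − (1/3)·5.6875 = 4.4375.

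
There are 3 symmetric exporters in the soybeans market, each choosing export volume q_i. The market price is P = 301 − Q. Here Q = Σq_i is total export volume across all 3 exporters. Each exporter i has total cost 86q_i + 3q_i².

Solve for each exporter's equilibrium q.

21.5

A representative exporter's profit is π_i = q_i(301 − Q) − 86q_i − 3q_i², with Q = q_i + Σ_{j≠i} q_j.
First-order condition: 215 − 8q_i − Σ_{j≠i} q_j = 0.
In a symmetric equilibrium every exporter chooses the same q, so Σ_{j≠i} q_j = 2q. The condition becomes 215 − 10q = 0, giving q = 215/10 = 21.5.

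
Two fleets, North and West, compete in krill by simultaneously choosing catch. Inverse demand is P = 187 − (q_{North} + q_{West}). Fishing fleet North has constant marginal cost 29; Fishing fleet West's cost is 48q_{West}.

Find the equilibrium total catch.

99

Fishing fleet North's profit: π = q_{North}(187 − (q_{North} + q_{West})) − 29q_{North}.
∂π/∂q_{North} = 158 − 2q_{North} − q_{West} = 0, so q_{North} = 79 − 0.5q_{West}.
By the same steps for West: q_{West} = 69.5 − 0.5q_{North}.
Solving the two reaction functions simultaneously: (1 − (−0.5)(−0.5))q_{North} = 79 − 0.5·69.5, so 0.75q_{North} = 44.25 and q_{North} = 59.
Then q_{West} = 69.5 − 0.5·59 = 40.
Total catch: 59 + 40 = 99.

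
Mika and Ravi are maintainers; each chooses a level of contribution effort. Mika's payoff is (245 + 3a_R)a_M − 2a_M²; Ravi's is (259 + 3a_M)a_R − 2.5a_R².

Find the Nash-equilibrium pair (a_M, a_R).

182, 161

Expanding Mika's payoff: 245a_M + 3a_Ra_M − 2a_M².
∂π/∂a_M = 245 + 3a_R − 4a_M = 0, so a_M = 61.25 + 0.75a_R.
Likewise for Ravi: a_R = 51.8 + 0.6a_M.
Plugging a_R into Mika's best response: a_M = 61.25 + 0.75(51.8 + 0.6a_M) ⇒ 0.55a_M = 100.1, so a_M = 182.
Then a_R = 51.8 + 0.6·182 = 161.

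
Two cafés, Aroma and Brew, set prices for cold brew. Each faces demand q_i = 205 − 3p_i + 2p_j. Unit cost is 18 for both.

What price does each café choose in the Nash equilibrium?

Aroma's profit: π = (p_{Aroma} − 18)(205 − 3p_{Aroma} + 2p_{Brew}).
∂π/∂p_{Aroma} = 259 − 6p_{Aroma} + 2p_{Brew} = 0 ⇒ p_{Aroma} = 259/6 + (1/3)p_{Brew}.
The game is symmetric, so in equilibrium p_{Brew} = p_{Aroma}: the reaction function gives (2/3)p_{Aroma} = 259/6, hence p_{Aroma} = 64.75.

64.75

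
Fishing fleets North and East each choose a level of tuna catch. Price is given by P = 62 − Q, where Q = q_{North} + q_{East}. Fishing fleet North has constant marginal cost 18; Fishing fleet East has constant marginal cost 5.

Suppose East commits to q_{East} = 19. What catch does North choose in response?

Fishing fleet North's profit: π = q_{North}(62 − (q_{North} + q_{East})) − 18q_{North}.
∂π/∂q_{North} = 44 − 2q_{North} − q_{East} = 0, so q_{North} = 22 − 0.5q_{East}.
At q_{East} = 19: q_{North} = 22 − 0.5·19 = 12.5.

12.5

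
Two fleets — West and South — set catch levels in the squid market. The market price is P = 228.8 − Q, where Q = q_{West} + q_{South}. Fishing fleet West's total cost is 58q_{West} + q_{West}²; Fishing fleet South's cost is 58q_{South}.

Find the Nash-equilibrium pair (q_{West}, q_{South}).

24.4, 73.2

Fishing fleet West's profit: π = q_{West}(228.8 − (q_{West} + q_{South})) − 58q_{West} − q_{West}².
∂π/∂q_{West} = 170.8 − 4q_{West} − q_{South} = 0, so q_{West} = 42.7 − 0.25q_{South}.
For South: ∂π/∂q_{South} = 170.8 − 2q_{South} − q_{West} = 0 ⇒ q_{South} = 85.4 − 0.5q_{West}.
Solving the two reaction functions simultaneously: (1 − (−0.25)(−0.5))q_{West} = 42.7 − 0.25·85.4, so 0.875q_{West} = 21.35 and q_{West} = 24.4.
Then q_{South} = 85.4 − 0.5·24.4 = 73.2.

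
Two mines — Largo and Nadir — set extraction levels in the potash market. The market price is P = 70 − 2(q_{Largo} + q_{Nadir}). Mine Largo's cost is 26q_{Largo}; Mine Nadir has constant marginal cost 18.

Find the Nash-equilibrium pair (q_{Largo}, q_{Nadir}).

Mine Largo's profit: π = q_{Largo}(70 − 2(q_{Largo} + q_{Nadir})) − 26q_{Largo}.
∂π/∂q_{Largo} = 44 − 4q_{Largo} − 2q_{Nadir} = 0, so q_{Largo} = 11 − 0.5q_{Nadir}.
By the same steps for Nadir: q_{Nadir} = 13 − 0.5q_{Largo}.
Solving the two reaction functions simultaneously: (1 − (−0.5)(−0.5))q_{Largo} = 11 − 0.5·13, so 0.75q_{Largo} = 4.5 and q_{Largo} = 6.
Then q_{Nadir} = 13 − 0.5·6 = 10.

6, 10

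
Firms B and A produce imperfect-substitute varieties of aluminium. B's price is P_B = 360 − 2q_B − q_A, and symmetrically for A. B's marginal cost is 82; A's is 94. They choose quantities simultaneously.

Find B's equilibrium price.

194.8

Firm B's profit: π = q_B(360 − 2q_B − q_A) − 82q_B.
∂π/∂q_B = 278 − 4q_B − q_A = 0 ⇒ q_B = 69.5 − 0.25q_A.
Similarly q_A = 66.5 − 0.25q_B.
Substituting the second reaction function into the first: q_B = 69.5 − 0.25(66.5 − 0.25q_B), which gives 0.9375q_B = 52.875 ⇒ q_B = 56.4.
Then q_A = 66.5 − 0.25·56.4 = 52.4.
P_B = 360 − 2·56.4 − 52.4 = 194.8.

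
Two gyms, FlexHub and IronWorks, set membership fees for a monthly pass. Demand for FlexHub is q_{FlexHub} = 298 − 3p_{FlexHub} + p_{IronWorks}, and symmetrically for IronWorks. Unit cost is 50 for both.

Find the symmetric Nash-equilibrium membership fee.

FlexHub's profit: π = (p_{FlexHub} − 50)(298 − 3p_{FlexHub} + p_{IronWorks}).
∂π/∂p_{FlexHub} = 448 − 6p_{FlexHub} + p_{IronWorks} = 0 ⇒ p_{FlexHub} = 224/3 + (1/6)p_{IronWorks}.
By symmetry p_{IronWorks} = p_{FlexHub}; substituting into the reaction function, (5/6)p_{FlexHub} = 224/3 and p_{FlexHub} = 89.6.

89.6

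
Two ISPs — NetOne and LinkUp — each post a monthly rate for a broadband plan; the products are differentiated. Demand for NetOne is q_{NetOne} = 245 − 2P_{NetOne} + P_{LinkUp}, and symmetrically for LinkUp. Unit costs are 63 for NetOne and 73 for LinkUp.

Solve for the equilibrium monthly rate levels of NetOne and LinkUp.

125, 129

NetOne's profit: π = (P_{NetOne} − 63)(245 − 2P_{NetOne} + P_{LinkUp}).
∂π/∂P_{NetOne} = 371 − 4P_{NetOne} + P_{LinkUp} = 0 ⇒ P_{NetOne} = 92.75 + 0.25P_{LinkUp}.
Similarly P_{LinkUp} = 97.75 + 0.25P_{NetOne}.
Plugging P_{LinkUp} into NetOne's best response: P_{NetOne} = 92.75 + 0.25(97.75 + 0.25P_{NetOne}) ⇒ 0.9375P_{NetOne} = 117.1875, so P_{NetOne} = 125.
Then P_{LinkUp} = 97.75 + 0.25·125 = 129.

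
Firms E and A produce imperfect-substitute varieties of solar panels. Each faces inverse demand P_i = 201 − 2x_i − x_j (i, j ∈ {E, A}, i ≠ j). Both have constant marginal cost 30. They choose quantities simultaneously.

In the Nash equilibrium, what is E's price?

98.4

Firm E's profit: π = x_E(201 − 2x_E − x_A) − 30x_E.
∂π/∂x_E = 171 − 4x_E − x_A = 0 ⇒ x_E = 42.75 − 0.25x_A.
Setting x_E = x_A in the reaction function: x_E = 42.75 − 0.25x_E, so x_E = 42.75 / 1.25 = 34.2.
P_E = 201 − 2·34.2 − 34.2 = 98.4.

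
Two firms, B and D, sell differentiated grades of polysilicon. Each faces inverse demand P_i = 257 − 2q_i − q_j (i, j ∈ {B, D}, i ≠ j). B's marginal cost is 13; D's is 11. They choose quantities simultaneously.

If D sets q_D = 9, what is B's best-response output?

58.75

Firm B's profit: π = q_B(257 − 2q_B − q_D) − 13q_B.
∂π/∂q_B = 244 − 4q_B − q_D = 0 ⇒ q_B = 61 − 0.25q_D.
At q_D = 9: q_B = 61 − 0.25·9 = 58.75.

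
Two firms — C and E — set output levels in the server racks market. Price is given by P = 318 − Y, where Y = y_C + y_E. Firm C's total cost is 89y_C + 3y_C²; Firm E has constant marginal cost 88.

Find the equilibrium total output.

Firm C's profit: π = y_C(318 − (y_C + y_E)) − 89y_C − 3y_C².
∂π/∂y_C = 229 − 8y_C − y_E = 0, so y_C = 28.625 − 0.125y_E.
For E: ∂π/∂y_E = 230 − 2y_E − y_C = 0 ⇒ y_E = 115 − 0.5y_C.
Solving the two reaction functions simultaneously: (1 − (−0.125)(−0.5))y_C = 28.625 − 0.125·115, so 0.9375y_C = 14.25 and y_C = 15.2.
Then y_E = 115 − 0.5·15.2 = 107.4.
Total output: 15.2 + 107.4 = 122.6.

122.6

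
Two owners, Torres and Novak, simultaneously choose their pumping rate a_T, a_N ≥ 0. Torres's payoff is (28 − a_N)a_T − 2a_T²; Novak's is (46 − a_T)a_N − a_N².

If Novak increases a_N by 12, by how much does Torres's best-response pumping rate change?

-3

Expanding Torres's payoff: 28a_T − a_Na_T − 2a_T².
∂π/∂a_T = 28 − a_N − 4a_T = 0, so a_T = 7 − 0.25a_N.
The reaction-function slope is −0.25, so a 12-unit rise in a_N moves a_T by −0.25 × 12 = −3. Torres's best response falls — the actions are strategic substitutes.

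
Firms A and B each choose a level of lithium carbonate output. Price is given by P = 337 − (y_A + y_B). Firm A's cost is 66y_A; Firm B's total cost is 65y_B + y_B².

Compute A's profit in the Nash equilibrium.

13456

Firm A's profit: π = y_A(337 − (y_A + y_B)) − 66y_A.
∂π/∂y_A = 271 − 2y_A − y_B = 0, so y_A = 135.5 − 0.5y_B.
For B: ∂π/∂y_B = 272 − 4y_B − y_A = 0 ⇒ y_B = 68 − 0.25y_A.
Substituting the second reaction function into the first: y_A = 135.5 − 0.5(68 − 0.25y_A), which gives 0.875y_A = 101.5 ⇒ y_A = 116.
Then y_B = 68 − 0.25·116 = 39.
Price P = 337 − 155 = 182.
A's profit: (182 − 66)·116 = 13456.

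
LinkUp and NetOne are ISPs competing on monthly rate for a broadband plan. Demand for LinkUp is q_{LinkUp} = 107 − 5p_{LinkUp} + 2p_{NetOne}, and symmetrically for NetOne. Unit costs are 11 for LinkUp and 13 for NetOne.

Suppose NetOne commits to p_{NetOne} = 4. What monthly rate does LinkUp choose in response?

LinkUp's profit: π = (p_{LinkUp} − 11)(107 − 5p_{LinkUp} + 2p_{NetOne}).
∂π/∂p_{LinkUp} = 162 − 10p_{LinkUp} + 2p_{NetOne} = 0 ⇒ p_{LinkUp} = 16.2 + 0.2p_{NetOne}.
At p_{NetOne} = 4: p_{LinkUp} = 16.2 + 0.2·4 = 17.

17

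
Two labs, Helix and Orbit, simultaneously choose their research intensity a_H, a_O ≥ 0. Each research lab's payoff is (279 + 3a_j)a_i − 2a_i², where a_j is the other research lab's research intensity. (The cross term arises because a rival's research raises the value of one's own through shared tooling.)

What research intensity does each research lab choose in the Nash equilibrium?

Helix's payoff is (279 + 3a_O)a_H − 2a_H².
∂π/∂a_H = 279 + 3a_O − 4a_H = 0, so a_H = 69.75 + 0.75a_O.
Setting a_H = a_O in the reaction function: a_H = 69.75 + 0.75a_H, so a_H = 69.75 / 0.25 = 279.

279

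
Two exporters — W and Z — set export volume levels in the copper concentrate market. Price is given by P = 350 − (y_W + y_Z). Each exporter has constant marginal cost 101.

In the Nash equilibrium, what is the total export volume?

Exporter W's profit: π = y_W(350 − (y_W + y_Z)) − 101y_W.
∂π/∂y_W = 249 − 2y_W − y_Z = 0, so y_W = 124.5 − 0.5y_Z.
Setting y_W = y_Z in the reaction function: y_W = 124.5 − 0.5y_W, so y_W = 124.5 / 1.5 = 83.
Total export volume: 83 + 83 = 166.

166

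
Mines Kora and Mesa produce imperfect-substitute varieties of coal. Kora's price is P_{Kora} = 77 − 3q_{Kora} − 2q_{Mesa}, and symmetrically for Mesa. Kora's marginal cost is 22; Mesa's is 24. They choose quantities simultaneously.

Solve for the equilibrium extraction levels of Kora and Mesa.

7, 6.5

Mine Kora's profit: π = q_{Kora}(77 − 3q_{Kora} − 2q_{Mesa}) − 22q_{Kora}.
∂π/∂q_{Kora} = 55 − 6q_{Kora} − 2q_{Mesa} = 0 ⇒ q_{Kora} = 55/6 − (1/3)q_{Mesa}.
Similarly q_{Mesa} = 53/6 − (1/3)q_{Kora}.
Substituting the second reaction function into the first: q_{Kora} = 55/6 − (1/3)(53/6 − (1/3)q_{Kora}), which gives (8/9)q_{Kora} = 56/9 ⇒ q_{Kora} = 7.
Then q_{Mesa} = 53/6 − (1/3)·7 = 6.5.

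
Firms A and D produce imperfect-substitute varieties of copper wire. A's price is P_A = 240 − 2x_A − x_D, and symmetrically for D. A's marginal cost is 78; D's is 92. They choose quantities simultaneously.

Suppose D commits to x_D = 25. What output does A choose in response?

Firm A's profit: π = x_A(240 − 2x_A − x_D) − 78x_A.
∂π/∂x_A = 162 − 4x_A − x_D = 0 ⇒ x_A = 40.5 − 0.25x_D.
At x_D = 25: x_A = 40.5 − 0.25·25 = 34.25.

34.25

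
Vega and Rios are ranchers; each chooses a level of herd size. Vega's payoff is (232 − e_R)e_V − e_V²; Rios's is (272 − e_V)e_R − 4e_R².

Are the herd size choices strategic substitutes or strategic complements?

strategic substitutes

Expanding Vega's payoff: 232e_V − e_Re_V − e_V².
∂π/∂e_V = 232 − e_R − 2e_V = 0, so e_V = 116 − 0.5e_R.
The best-response slope de_V/de_R = −0.5 < 0: the reaction function is downward-sloping, so the choices are strategic substitutes.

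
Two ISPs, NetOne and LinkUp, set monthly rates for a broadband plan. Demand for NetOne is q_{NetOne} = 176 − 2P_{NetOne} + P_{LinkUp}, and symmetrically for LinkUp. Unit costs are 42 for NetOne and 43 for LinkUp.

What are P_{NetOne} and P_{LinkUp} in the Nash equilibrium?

NetOne's profit: π = (P_{NetOne} − 42)(176 − 2P_{NetOne} + P_{LinkUp}).
∂π/∂P_{NetOne} = 260 − 4P_{NetOne} + P_{LinkUp} = 0 ⇒ P_{NetOne} = 65 + 0.25P_{LinkUp}.
Similarly P_{LinkUp} = 65.5 + 0.25P_{NetOne}.
Substituting the second reaction function into the first: P_{NetOne} = 65 + 0.25(65.5 + 0.25P_{NetOne}), which gives 0.9375P_{NetOne} = 81.375 ⇒ P_{NetOne} = 86.8.
Then P_{LinkUp} = 65.5 + 0.25·86.8 = 87.2.

86.8, 87.2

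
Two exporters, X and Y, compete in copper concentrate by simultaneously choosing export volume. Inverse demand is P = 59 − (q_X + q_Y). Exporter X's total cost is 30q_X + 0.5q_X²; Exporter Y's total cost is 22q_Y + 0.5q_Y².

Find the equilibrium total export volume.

Exporter X's profit: π = q_X(59 − (q_X + q_Y)) − 30q_X − 0.5q_X².
∂π/∂q_X = 29 − 3q_X − q_Y = 0, so q_X = 29/3 − (1/3)q_Y.
By the same steps for Y: q_Y = 37/3 − (1/3)q_X.
Solving the two reaction functions simultaneously: (1 − (−1/3)(−1/3))q_X = 29/3 − (1/3)·(37/3), so (8/9)q_X = 50/9 and q_X = 6.25.
Then q_Y = 37/3 − (1/3)·6.25 = 10.25.
Total export volume: 6.25 + 10.25 = 16.5.

16.5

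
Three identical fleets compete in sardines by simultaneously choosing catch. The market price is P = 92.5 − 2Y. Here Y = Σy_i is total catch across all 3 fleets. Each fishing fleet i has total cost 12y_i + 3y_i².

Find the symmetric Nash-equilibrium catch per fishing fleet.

5.75

A representative fishing fleet's profit is π_i = y_i(92.5 − 2Y) − 12y_i − 3y_i², with Y = y_i + Σ_{j≠i} y_j.
First-order condition: 80.5 − 10y_i − 2Σ_{j≠i} y_j = 0.
In a symmetric equilibrium every fishing fleet chooses the same y, so Σ_{j≠i} y_j = 2y. The condition becomes 80.5 − 14y = 0, giving y = 80.5/14 = 5.75.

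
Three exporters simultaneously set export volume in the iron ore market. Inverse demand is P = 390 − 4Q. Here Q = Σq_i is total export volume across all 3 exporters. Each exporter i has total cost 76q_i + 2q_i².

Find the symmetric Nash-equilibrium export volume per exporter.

A representative exporter's profit is π_i = q_i(390 − 4Q) − 76q_i − 2q_i², with Q = q_i + Σ_{j≠i} q_j.
First-order condition: 314 − 12q_i − 4Σ_{j≠i} q_j = 0.
With identical exporters, set every q_j = q: then 314 − 12q − 8q = 0, i.e. q = 314/20 = 15.7.

15.7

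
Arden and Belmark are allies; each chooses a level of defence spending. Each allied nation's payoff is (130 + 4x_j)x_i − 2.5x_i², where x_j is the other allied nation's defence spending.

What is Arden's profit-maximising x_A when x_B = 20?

Arden's payoff is (130 + 4x_B)x_A − 2.5x_A².
∂π/∂x_A = 130 + 4x_B − 5x_A = 0, so x_A = 26 + 0.8x_B.
At x_B = 20: x_A = 26 + 0.8·20 = 42.

42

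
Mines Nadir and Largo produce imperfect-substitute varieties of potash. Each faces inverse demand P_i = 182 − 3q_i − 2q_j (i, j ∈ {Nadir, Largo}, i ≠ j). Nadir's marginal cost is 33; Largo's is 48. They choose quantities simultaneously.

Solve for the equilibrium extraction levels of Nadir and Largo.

19.5625, 15.8125

Mine Nadir's profit: π = q_{Nadir}(182 − 3q_{Nadir} − 2q_{Largo}) − 33q_{Nadir}.
∂π/∂q_{Nadir} = 149 − 6q_{Nadir} − 2q_{Largo} = 0 ⇒ q_{Nadir} = 149/6 − (1/3)q_{Largo}.
Similarly q_{Largo} = 67/3 − (1/3)q_{Nadir}.
Solving the two reaction functions simultaneously: (1 − (−1/3)(−1/3))q_{Nadir} = 149/6 − (1/3)·(67/3), so (8/9)q_{Nadir} = 313/18 and q_{Nadir} = 19.5625.
Then q_{Largo} = 67/3 − (1/3)·19.5625 = 15.8125.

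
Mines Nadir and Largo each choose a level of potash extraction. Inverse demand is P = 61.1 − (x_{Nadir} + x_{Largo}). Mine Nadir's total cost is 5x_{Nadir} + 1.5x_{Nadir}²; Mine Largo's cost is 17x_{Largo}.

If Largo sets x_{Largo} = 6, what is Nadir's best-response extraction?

Mine Nadir's profit: π = x_{Nadir}(61.1 − (x_{Nadir} + x_{Largo})) − 5x_{Nadir} − 1.5x_{Nadir}².
∂π/∂x_{Nadir} = 56.1 − 5x_{Nadir} − x_{Largo} = 0, so x_{Nadir} = 11.22 − 0.2x_{Largo}.
At x_{Largo} = 6: x_{Nadir} = 11.22 − 0.2·6 = 10.02.

10.02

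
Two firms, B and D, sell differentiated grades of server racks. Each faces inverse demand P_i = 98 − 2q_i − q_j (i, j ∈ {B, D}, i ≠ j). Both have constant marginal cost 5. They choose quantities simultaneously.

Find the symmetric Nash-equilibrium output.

Firm B's profit: π = q_B(98 − 2q_B − q_D) − 5q_B.
∂π/∂q_B = 93 − 4q_B − q_D = 0 ⇒ q_B = 23.25 − 0.25q_D.
The game is symmetric, so in equilibrium q_D = q_B: the reaction function gives 1.25q_B = 23.25, hence q_B = 18.6.

18.6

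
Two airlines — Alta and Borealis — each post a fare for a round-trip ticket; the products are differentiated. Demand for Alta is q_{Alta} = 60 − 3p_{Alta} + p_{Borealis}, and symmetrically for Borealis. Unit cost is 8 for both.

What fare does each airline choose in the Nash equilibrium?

16.8

Alta's profit: π = (p_{Alta} − 8)(60 − 3p_{Alta} + p_{Borealis}).
∂π/∂p_{Alta} = 84 − 6p_{Alta} + p_{Borealis} = 0 ⇒ p_{Alta} = 14 + (1/6)p_{Borealis}.
Setting p_{Alta} = p_{Borealis} in the reaction function: p_{Alta} = 14 + (1/6)p_{Alta}, so p_{Alta} = 14 / (5/6) = 16.8.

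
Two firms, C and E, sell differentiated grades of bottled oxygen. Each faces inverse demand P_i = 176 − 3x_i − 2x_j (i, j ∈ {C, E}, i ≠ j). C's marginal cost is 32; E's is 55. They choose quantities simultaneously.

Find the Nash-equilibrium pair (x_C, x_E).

19.4375, 13.6875

Firm C's profit: π = x_C(176 − 3x_C − 2x_E) − 32x_C.
∂π/∂x_C = 144 − 6x_C − 2x_E = 0 ⇒ x_C = 24 − (1/3)x_E.
Similarly x_E = 121/6 − (1/3)x_C.
Plugging x_E into C's best response: x_C = 24 − (1/3)(121/6 − (1/3)x_C) ⇒ (8/9)x_C = 311/18, so x_C = 19.4375.
Then x_E = 121/6 − (1/3)·19.4375 = 13.6875.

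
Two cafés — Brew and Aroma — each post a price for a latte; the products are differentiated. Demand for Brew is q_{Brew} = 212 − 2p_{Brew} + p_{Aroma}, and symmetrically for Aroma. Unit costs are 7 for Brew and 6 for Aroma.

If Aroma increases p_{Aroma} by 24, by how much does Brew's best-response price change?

Brew's profit: π = (p_{Brew} − 7)(212 − 2p_{Brew} + p_{Aroma}).
∂π/∂p_{Brew} = 226 − 4p_{Brew} + p_{Aroma} = 0 ⇒ p_{Brew} = 56.5 + 0.25p_{Aroma}.
The reaction-function slope is 0.25, so a 24-unit rise in p_{Aroma} moves p_{Brew} by 0.25 × 24 = 6. Brew's best response rises — the actions are strategic complements.

6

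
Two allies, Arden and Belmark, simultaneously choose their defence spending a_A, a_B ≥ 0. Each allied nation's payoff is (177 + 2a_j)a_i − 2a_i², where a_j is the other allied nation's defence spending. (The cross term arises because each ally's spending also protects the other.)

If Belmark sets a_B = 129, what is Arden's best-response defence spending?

Arden's payoff is (177 + 2a_B)a_A − 2a_A².
∂π/∂a_A = 177 + 2a_B − 4a_A = 0, so a_A = 44.25 + 0.5a_B.
At a_B = 129: a_A = 44.25 + 0.5·129 = 108.75.

108.75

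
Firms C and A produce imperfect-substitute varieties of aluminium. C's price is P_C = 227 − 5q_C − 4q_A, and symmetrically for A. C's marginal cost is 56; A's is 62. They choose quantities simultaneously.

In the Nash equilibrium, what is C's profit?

781.25

Firm C's profit: π = q_C(227 − 5q_C − 4q_A) − 56q_C.
∂π/∂q_C = 171 − 10q_C − 4q_A = 0 ⇒ q_C = 17.1 − 0.4q_A.
Similarly q_A = 16.5 − 0.4q_C.
Substituting the second reaction function into the first: q_C = 17.1 − 0.4(16.5 − 0.4q_C), which gives 0.84q_C = 10.5 ⇒ q_C = 12.5.
Then q_A = 16.5 − 0.4·12.5 = 11.5.
P_C = 227 − 5·12.5 − 4·11.5 = 118.5.
Profit = (118.5 − 56)·12.5 = 781.25.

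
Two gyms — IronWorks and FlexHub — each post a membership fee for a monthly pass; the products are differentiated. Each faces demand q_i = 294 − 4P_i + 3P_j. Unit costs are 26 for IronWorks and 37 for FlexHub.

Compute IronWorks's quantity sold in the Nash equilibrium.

224

IronWorks's profit: π = (P_{IronWorks} − 26)(294 − 4P_{IronWorks} + 3P_{FlexHub}).
∂π/∂P_{IronWorks} = 398 − 8P_{IronWorks} + 3P_{FlexHub} = 0 ⇒ P_{IronWorks} = 49.75 + 0.375P_{FlexHub}.
Similarly P_{FlexHub} = 55.25 + 0.375P_{IronWorks}.
Solving the two reaction functions simultaneously: (1 − (0.375)(0.375))P_{IronWorks} = 49.75 + 0.375·55.25, so (55/64)P_{IronWorks} = 2255/32 and P_{IronWorks} = 82.
Then P_{FlexHub} = 55.25 + 0.375·82 = 86.
q_{IronWorks} = 294 − 4·82 + 3·86 = 224.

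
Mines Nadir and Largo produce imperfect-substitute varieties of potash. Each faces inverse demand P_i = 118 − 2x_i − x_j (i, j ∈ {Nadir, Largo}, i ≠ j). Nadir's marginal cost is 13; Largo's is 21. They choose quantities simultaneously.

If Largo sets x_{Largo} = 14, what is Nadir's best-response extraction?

22.75

Mine Nadir's profit: π = x_{Nadir}(118 − 2x_{Nadir} − x_{Largo}) − 13x_{Nadir}.
∂π/∂x_{Nadir} = 105 − 4x_{Nadir} − x_{Largo} = 0 ⇒ x_{Nadir} = 26.25 − 0.25x_{Largo}.
At x_{Largo} = 14: x_{Nadir} = 26.25 − 0.25·14 = 22.75.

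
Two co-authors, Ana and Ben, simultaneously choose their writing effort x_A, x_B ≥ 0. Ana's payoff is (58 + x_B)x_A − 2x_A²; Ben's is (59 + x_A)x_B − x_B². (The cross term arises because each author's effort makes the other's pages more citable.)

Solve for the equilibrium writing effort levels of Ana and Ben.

Expanding Ana's payoff: 58x_A + x_Bx_A − 2x_A².
∂π/∂x_A = 58 + x_B − 4x_A = 0, so x_A = 14.5 + 0.25x_B.
Likewise for Ben: x_B = 29.5 + 0.5x_A.
Substituting the second reaction function into the first: x_A = 14.5 + 0.25(29.5 + 0.5x_A), which gives 0.875x_A = 21.875 ⇒ x_A = 25.
Then x_B = 29.5 + 0.5·25 = 42.

25, 42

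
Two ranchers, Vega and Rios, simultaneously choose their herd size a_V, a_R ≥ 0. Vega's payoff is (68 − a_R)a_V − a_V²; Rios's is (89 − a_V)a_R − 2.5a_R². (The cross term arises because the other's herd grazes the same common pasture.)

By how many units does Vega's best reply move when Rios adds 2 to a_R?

-1

Expanding Vega's payoff: 68a_V − a_Ra_V − a_V².
∂π/∂a_V = 68 − a_R − 2a_V = 0, so a_V = 34 − 0.5a_R.
The reaction-function slope is −0.5, so a 2-unit rise in a_R moves a_V by −0.5 × 2 = −1. Vega's best response falls — the actions are strategic substitutes.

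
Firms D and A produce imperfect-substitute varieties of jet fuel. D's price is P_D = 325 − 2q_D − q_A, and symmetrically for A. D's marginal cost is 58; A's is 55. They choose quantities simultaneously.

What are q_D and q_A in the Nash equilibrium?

53.2, 54.2

Firm D's profit: π = q_D(325 − 2q_D − q_A) − 58q_D.
∂π/∂q_D = 267 − 4q_D − q_A = 0 ⇒ q_D = 66.75 − 0.25q_A.
Similarly q_A = 67.5 − 0.25q_D.
Substituting the second reaction function into the first: q_D = 66.75 − 0.25(67.5 − 0.25q_D), which gives 0.9375q_D = 49.875 ⇒ q_D = 53.2.
Then q_A = 67.5 − 0.25·53.2 = 54.2.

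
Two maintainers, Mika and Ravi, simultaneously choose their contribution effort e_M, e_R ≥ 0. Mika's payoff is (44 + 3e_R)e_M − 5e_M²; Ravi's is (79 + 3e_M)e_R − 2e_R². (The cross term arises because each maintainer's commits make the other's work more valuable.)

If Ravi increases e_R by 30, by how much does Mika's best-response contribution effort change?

Expanding Mika's payoff: 44e_M + 3e_Re_M − 5e_M².
∂π/∂e_M = 44 + 3e_R − 10e_M = 0, so e_M = 4.4 + 0.3e_R.
The reaction-function slope is 0.3, so a 30-unit rise in e_R moves e_M by 0.3 × 30 = 9. Mika's best response rises — the actions are strategic complements.

9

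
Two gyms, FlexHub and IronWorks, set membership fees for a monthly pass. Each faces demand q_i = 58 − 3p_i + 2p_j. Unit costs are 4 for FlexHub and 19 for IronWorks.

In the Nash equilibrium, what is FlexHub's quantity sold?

48.9375

FlexHub's profit: π = (p_{FlexHub} − 4)(58 − 3p_{FlexHub} + 2p_{IronWorks}).
∂π/∂p_{FlexHub} = 70 − 6p_{FlexHub} + 2p_{IronWorks} = 0 ⇒ p_{FlexHub} = 35/3 + (1/3)p_{IronWorks}.
Similarly p_{IronWorks} = 115/6 + (1/3)p_{FlexHub}.
Substituting the second reaction function into the first: p_{FlexHub} = 35/3 + (1/3)(115/6 + (1/3)p_{FlexHub}), which gives (8/9)p_{FlexHub} = 325/18 ⇒ p_{FlexHub} = 20.3125.
Then p_{IronWorks} = 115/6 + (1/3)·20.3125 = 25.9375.
q_{FlexHub} = 58 − 3·20.3125 + 2·25.9375 = 48.9375.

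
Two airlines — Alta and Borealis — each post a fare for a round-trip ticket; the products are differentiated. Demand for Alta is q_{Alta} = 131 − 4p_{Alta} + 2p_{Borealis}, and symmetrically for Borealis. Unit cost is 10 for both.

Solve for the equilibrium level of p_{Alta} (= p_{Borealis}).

28.5

Alta's profit: π = (p_{Alta} − 10)(131 − 4p_{Alta} + 2p_{Borealis}).
∂π/∂p_{Alta} = 171 − 8p_{Alta} + 2p_{Borealis} = 0 ⇒ p_{Alta} = 21.375 + 0.25p_{Borealis}.
By symmetry p_{Borealis} = p_{Alta}; substituting into the reaction function, 0.75p_{Alta} = 21.375 and p_{Alta} = 28.5.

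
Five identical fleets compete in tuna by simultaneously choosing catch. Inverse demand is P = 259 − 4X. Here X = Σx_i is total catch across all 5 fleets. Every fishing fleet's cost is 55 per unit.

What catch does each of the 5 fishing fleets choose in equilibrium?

8.5

A representative fishing fleet's profit is π_i = x_i(259 − 4X) − 55x_i, with X = x_i + Σ_{j≠i} x_j.
First-order condition: 204 − 8x_i − 4Σ_{j≠i} x_j = 0.
In a symmetric equilibrium every fishing fleet chooses the same x, so Σ_{j≠i} x_j = 4x. The condition becomes 204 − 24x = 0, giving x = 204/24 = 8.5.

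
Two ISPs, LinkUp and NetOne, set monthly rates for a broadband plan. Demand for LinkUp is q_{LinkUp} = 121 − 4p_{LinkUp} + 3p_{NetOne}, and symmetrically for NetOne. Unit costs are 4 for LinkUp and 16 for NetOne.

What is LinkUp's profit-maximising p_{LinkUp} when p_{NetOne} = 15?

LinkUp's profit: π = (p_{LinkUp} − 4)(121 − 4p_{LinkUp} + 3p_{NetOne}).
∂π/∂p_{LinkUp} = 137 − 8p_{LinkUp} + 3p_{NetOne} = 0 ⇒ p_{LinkUp} = 17.125 + 0.375p_{NetOne}.
At p_{NetOne} = 15: p_{LinkUp} = 17.125 + 0.375·15 = 22.75.

22.75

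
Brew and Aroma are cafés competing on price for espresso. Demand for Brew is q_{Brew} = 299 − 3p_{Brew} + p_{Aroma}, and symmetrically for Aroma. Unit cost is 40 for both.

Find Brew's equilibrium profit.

Brew's profit: π = (p_{Brew} − 40)(299 − 3p_{Brew} + p_{Aroma}).
∂π/∂p_{Brew} = 419 − 6p_{Brew} + p_{Aroma} = 0 ⇒ p_{Brew} = 419/6 + (1/6)p_{Aroma}.
By symmetry p_{Aroma} = p_{Brew}; substituting into the reaction function, (5/6)p_{Brew} = 419/6 and p_{Brew} = 83.8.
q_{Brew} = 299 − 3·83.8 + 83.8 = 131.4.
Profit = (83.8 − 40)·131.4 = 5755.32.

5755.32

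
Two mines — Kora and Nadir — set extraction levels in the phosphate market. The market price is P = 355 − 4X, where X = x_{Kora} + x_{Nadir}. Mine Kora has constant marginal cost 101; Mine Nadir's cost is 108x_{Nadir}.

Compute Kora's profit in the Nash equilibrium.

Mine Kora's profit: π = x_{Kora}(355 − 4(x_{Kora} + x_{Nadir})) − 101x_{Kora}.
∂π/∂x_{Kora} = 254 − 8x_{Kora} − 4x_{Nadir} = 0, so x_{Kora} = 31.75 − 0.5x_{Nadir}.
By the same steps for Nadir: x_{Nadir} = 30.875 − 0.5x_{Kora}.
Plugging x_{Nadir} into Kora's best response: x_{Kora} = 31.75 − 0.5(30.875 − 0.5x_{Kora}) ⇒ 0.75x_{Kora} = 16.3125, so x_{Kora} = 21.75.
Then x_{Nadir} = 30.875 − 0.5·21.75 = 20.
Price P = 355 − 4·41.75 = 188.
Kora's profit: (188 − 101)·21.75 = 1892.25.

1892.25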